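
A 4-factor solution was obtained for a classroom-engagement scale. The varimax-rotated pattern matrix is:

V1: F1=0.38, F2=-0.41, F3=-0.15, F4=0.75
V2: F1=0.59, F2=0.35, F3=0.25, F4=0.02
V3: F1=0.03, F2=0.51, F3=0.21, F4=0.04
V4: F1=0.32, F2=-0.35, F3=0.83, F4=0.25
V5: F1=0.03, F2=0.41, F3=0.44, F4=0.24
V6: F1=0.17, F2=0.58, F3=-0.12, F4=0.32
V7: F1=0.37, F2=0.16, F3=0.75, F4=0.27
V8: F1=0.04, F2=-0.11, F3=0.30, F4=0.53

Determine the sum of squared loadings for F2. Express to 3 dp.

1.215

SS loadings for F2 = (-0.41)² + 0.35² + 0.51² + (-0.35)² + 0.41² + 0.58² + 0.16² + (-0.11)² = 0.1681 + 0.1225 + 0.2601 + 0.1225 + 0.1681 + 0.3364 + 0.0256 + 0.0121 = 1.2154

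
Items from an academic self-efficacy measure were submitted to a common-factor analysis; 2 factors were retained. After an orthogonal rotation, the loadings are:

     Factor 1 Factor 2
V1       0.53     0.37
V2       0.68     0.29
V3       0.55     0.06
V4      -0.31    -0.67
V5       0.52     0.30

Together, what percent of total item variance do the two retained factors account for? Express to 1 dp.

43.5%

Communalities: 0.4178, 0.5465, 0.3061, 0.5450, 0.3604; Σh² = 2.1758.
Total variance with 5 standardized items is 5, so the solution explains 2.1758/5 = 0.4352 = 43.52%.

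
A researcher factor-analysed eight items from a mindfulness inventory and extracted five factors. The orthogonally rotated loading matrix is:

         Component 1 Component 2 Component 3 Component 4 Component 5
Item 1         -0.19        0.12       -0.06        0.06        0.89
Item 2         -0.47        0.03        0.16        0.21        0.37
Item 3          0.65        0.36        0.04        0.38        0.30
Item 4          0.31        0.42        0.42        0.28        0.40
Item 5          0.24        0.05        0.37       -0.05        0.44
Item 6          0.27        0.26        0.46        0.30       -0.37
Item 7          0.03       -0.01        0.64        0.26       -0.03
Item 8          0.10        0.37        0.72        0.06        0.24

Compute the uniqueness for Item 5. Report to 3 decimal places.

0.607

h² = 0.24² + 0.05² + 0.37² + (-0.05)² + 0.44² = 0.0576 + 0.0025 + 0.1369 + 0.0025 + 0.1936 = 0.3931
Uniqueness u² = 1 − h² = 1 − 0.3931 = 0.6069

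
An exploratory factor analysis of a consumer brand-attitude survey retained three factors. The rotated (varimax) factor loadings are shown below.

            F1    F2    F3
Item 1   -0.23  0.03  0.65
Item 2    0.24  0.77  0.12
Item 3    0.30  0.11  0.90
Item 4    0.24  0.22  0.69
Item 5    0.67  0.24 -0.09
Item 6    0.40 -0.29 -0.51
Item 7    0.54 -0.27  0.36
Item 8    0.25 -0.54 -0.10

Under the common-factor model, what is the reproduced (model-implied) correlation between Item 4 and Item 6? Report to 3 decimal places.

-0.320

r̂ = Σ λ_i·λ_j across factors = (0.24)(0.40) + (0.22)(-0.29) + (0.69)(-0.51)
  = +0.0960 -0.0638 -0.3519 = -0.3197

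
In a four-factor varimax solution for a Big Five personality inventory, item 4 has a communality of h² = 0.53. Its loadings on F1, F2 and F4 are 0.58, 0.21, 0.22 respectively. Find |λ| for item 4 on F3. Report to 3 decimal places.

Under orthogonal rotation h² = Σλ², so λ_F3² = h² − (0.4289) = 0.53 − 0.4289 = 0.1011.
|λ| = √0.1011 = 0.3180.

0.318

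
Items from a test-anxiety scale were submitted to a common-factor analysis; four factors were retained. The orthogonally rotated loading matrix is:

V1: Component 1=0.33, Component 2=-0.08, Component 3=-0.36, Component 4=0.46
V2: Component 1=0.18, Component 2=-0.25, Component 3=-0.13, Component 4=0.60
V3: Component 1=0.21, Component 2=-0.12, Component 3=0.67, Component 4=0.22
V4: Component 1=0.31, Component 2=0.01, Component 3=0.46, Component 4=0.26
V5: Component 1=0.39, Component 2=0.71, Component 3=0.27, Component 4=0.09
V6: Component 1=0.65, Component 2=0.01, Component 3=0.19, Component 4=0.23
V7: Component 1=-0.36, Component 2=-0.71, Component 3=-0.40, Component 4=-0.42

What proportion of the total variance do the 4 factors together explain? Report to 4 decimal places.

SS loadings by factor: 0.9857, 1.0917, 1.0760, 0.9250; total = 4.0784.
Total variance with 7 standardized items is 7, so the solution explains 4.0784/7 = 0.5826.

0.5826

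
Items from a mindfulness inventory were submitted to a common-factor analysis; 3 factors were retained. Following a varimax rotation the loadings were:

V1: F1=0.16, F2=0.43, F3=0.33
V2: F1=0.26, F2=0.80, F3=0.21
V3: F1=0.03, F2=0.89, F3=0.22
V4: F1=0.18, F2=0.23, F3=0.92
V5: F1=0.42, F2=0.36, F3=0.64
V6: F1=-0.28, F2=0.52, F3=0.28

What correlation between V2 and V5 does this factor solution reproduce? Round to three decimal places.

r̂ = Σ λ_i·λ_j across factors = (0.26)(0.42) + (0.80)(0.36) + (0.21)(0.64)
  = +0.1092 +0.2880 +0.1344 = 0.5316

0.532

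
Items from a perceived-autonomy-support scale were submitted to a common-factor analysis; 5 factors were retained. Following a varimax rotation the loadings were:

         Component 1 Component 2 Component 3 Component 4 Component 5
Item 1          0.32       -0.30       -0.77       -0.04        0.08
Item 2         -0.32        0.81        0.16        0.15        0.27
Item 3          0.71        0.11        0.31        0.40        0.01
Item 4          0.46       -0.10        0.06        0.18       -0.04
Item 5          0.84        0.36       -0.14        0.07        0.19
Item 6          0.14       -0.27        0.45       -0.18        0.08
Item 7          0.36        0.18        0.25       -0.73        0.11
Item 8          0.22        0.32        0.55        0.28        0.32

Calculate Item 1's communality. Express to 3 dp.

0.793

h² = 0.32² + (-0.30)² + (-0.77)² + (-0.04)² + 0.08² = 0.1024 + 0.0900 + 0.5929 + 0.0016 + 0.0064 = 0.7933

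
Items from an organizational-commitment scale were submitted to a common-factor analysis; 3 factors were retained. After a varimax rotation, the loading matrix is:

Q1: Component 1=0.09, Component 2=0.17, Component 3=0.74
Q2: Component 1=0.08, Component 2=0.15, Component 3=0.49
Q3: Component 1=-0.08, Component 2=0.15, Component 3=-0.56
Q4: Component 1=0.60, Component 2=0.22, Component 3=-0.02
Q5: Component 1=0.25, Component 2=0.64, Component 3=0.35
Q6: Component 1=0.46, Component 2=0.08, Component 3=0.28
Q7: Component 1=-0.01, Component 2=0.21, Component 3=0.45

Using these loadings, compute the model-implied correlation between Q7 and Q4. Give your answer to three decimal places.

0.031

r̂ = Σ λ_i·λ_j across factors = (-0.01)(0.60) + (0.21)(0.22) + (0.45)(-0.02)
  = -0.0060 +0.0462 -0.0090 = 0.0312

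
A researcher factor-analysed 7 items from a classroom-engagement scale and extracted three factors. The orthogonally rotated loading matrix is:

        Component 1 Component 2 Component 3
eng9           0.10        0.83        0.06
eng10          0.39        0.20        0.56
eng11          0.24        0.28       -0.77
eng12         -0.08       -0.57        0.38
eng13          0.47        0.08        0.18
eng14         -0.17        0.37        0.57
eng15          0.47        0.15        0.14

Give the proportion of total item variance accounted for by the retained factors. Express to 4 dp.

0.4895

Communalities: 0.7025, 0.5057, 0.7289, 0.4757, 0.2597, 0.4907, 0.2630; Σh² = 3.4262.
Total variance with 7 standardized items is 7, so the solution explains 3.4262/7 = 0.4895.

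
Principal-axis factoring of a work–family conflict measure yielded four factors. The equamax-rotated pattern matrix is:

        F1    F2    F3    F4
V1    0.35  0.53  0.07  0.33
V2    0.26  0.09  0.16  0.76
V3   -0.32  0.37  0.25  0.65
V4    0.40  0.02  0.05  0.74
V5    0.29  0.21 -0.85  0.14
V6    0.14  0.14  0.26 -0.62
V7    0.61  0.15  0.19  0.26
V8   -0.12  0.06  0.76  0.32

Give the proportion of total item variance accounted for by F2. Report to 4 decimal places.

0.0645

SS loadings for F2 = 0.53² + 0.09² + 0.37² + 0.02² + 0.21² + 0.14² + 0.15² + 0.06² = 0.5161
Proportion of variance = 0.5161 / 8 = 0.0645.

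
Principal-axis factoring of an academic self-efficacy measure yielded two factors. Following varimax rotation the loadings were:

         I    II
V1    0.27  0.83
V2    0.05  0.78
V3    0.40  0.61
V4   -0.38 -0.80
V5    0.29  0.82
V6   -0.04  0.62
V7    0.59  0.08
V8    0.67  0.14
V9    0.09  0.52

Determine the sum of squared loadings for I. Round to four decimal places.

1.2706

SS loadings for I = 0.27² + 0.05² + 0.40² + (-0.38)² + 0.29² + (-0.04)² + 0.59² + 0.67² + 0.09² = 0.0729 + 0.0025 + 0.1600 + 0.1444 + 0.0841 + 0.0016 + 0.3481 + 0.4489 + 0.0081 = 1.2706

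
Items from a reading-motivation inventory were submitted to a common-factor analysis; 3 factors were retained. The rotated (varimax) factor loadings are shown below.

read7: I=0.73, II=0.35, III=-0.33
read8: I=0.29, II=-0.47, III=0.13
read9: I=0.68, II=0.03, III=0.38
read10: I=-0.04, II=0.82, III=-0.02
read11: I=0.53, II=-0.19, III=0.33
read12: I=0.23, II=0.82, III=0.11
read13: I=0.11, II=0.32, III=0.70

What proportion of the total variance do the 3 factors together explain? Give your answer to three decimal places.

Communalities: 0.7643, 0.3219, 0.6077, 0.6744, 0.4259, 0.7374, 0.6045; Σh² = 4.1361.
Total variance with 7 standardized items is 7, so the solution explains 4.1361/7 = 0.5909.

0.591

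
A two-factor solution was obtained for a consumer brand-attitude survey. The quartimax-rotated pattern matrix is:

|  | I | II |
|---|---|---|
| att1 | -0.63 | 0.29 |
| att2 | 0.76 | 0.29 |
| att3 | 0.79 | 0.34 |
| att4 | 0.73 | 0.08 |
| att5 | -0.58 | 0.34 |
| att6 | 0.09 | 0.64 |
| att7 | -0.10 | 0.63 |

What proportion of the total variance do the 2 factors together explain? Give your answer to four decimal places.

SS loadings by factor: 2.4860, 1.2123; total = 3.6983.
Total variance with 7 standardized items is 7, so the solution explains 3.6983/7 = 0.5283.

0.5283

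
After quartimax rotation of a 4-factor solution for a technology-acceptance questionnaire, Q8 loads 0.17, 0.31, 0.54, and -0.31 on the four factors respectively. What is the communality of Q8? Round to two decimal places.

0.51

h² = 0.17² + 0.31² + 0.54² + (-0.31)² = 0.0289 + 0.0961 + 0.2916 + 0.0961 = 0.5127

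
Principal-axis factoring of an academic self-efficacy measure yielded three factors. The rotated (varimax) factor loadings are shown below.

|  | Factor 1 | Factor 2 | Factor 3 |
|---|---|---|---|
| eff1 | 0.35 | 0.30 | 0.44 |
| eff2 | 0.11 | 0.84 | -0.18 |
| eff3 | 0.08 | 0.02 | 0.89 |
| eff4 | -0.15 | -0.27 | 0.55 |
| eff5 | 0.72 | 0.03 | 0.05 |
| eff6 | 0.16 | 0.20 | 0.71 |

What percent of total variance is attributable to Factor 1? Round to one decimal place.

SS loadings for Factor 1 = 0.35² + 0.11² + 0.08² + (-0.15)² + 0.72² + 0.16² = 0.7075
With 6 standardized items, total variance = 6. Proportion = 0.7075/6 = 0.1179 → 11.79%.

11.8%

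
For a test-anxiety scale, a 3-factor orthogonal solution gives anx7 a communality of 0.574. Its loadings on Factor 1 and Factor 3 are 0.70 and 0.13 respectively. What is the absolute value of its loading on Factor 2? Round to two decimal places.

0.26

Under orthogonal rotation h² = Σλ², so λ_Factor 2² = h² − (0.5069) = 0.574 − 0.5069 = 0.0671.
|λ| = √0.0671 = 0.2590.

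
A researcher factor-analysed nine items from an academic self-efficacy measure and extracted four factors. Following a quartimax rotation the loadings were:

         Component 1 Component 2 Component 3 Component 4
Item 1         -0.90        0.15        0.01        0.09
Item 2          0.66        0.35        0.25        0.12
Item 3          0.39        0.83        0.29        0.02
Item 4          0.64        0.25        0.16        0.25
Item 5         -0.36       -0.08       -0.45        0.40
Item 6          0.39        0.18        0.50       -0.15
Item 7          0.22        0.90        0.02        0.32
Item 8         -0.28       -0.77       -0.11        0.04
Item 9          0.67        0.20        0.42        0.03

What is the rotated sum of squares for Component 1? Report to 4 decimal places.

2.6647

SS loadings for Component 1 = (-0.90)² + 0.66² + 0.39² + 0.64² + (-0.36)² + 0.39² + 0.22² + (-0.28)² + 0.67² = 0.8100 + 0.4356 + 0.1521 + 0.4096 + 0.1296 + 0.1521 + 0.0484 + 0.0784 + 0.4489 = 2.6647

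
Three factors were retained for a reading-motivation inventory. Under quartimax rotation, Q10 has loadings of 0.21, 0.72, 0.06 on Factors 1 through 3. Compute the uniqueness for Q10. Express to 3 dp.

0.434

h² = 0.21² + 0.72² + 0.06² = 0.0441 + 0.5184 + 0.0036 = 0.5661
Uniqueness u² = 1 − h² = 1 − 0.5661 = 0.4339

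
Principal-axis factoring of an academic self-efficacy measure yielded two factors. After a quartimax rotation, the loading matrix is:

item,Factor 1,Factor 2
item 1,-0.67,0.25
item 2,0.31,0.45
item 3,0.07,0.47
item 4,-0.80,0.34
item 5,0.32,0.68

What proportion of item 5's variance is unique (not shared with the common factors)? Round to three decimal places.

0.435

h² = 0.32² + 0.68² = 0.1024 + 0.4624 = 0.5648
Uniqueness u² = 1 − h² = 1 − 0.5648 = 0.4352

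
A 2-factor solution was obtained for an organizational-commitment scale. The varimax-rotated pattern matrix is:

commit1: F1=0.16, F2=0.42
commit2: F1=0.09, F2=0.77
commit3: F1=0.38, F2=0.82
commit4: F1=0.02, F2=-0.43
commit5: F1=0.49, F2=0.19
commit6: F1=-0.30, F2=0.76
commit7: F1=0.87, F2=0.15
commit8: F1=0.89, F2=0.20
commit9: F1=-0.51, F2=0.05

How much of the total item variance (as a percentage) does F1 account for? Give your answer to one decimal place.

25.8%

SS loadings for F1 = 0.16² + 0.09² + 0.38² + 0.02² + 0.49² + (-0.30)² + 0.87² + 0.89² + (-0.51)² = 2.3177
With 9 standardized items, total variance = 9. Proportion = 2.3177/9 = 0.2575 → 25.75%.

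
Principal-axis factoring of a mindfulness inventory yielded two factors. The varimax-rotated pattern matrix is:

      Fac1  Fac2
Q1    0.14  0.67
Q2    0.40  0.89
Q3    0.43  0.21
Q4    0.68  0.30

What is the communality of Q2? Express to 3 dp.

h² = 0.40² + 0.89² = 0.1600 + 0.7921 = 0.9521

0.952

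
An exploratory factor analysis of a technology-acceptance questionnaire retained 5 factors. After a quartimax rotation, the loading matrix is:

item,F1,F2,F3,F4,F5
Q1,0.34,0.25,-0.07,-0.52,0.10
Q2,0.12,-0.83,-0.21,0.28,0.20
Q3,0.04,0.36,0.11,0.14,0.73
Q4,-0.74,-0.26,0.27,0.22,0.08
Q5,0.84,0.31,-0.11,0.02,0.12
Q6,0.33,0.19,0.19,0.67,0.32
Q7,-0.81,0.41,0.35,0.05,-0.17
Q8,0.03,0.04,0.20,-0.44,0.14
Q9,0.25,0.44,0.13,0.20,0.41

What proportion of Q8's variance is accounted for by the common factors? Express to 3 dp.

0.256

h² = 0.03² + 0.04² + 0.20² + (-0.44)² + 0.14² = 0.0009 + 0.0016 + 0.0400 + 0.1936 + 0.0196 = 0.2557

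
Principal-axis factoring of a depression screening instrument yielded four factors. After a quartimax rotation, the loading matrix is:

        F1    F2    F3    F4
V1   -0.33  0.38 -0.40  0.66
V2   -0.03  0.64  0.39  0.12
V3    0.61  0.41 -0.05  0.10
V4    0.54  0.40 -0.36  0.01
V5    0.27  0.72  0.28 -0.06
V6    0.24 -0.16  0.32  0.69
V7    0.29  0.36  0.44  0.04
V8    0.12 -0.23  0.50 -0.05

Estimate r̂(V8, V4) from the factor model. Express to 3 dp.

r̂ = Σ λ_i·λ_j across factors = (0.12)(0.54) + (-0.23)(0.40) + (0.50)(-0.36) + (-0.05)(0.01)
  = +0.0648 -0.0920 -0.1800 -0.0005 = -0.2077

-0.208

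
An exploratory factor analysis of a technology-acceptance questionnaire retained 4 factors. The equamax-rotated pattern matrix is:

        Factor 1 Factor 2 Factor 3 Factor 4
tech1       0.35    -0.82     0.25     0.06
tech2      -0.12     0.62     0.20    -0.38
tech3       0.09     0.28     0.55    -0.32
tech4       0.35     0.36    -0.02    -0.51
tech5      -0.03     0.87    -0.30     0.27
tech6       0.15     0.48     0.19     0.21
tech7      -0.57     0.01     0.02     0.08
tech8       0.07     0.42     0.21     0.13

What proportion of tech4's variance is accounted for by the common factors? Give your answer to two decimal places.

h² = 0.35² + 0.36² + (-0.02)² + (-0.51)² = 0.1225 + 0.1296 + 0.0004 + 0.2601 = 0.5126

0.51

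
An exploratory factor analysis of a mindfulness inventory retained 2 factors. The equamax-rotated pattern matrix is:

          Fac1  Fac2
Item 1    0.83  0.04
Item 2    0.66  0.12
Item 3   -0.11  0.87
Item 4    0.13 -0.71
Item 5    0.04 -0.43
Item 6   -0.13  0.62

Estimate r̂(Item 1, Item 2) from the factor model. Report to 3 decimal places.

r̂ = Σ λ_i·λ_j across factors = (0.83)(0.66) + (0.04)(0.12)
  = +0.5478 +0.0048 = 0.5526

0.553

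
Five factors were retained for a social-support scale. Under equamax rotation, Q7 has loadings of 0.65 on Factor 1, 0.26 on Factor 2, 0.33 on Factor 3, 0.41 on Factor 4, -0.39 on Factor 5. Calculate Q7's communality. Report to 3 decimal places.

0.919

h² = 0.65² + 0.26² + 0.33² + 0.41² + (-0.39)² = 0.4225 + 0.0676 + 0.1089 + 0.1681 + 0.1521 = 0.9192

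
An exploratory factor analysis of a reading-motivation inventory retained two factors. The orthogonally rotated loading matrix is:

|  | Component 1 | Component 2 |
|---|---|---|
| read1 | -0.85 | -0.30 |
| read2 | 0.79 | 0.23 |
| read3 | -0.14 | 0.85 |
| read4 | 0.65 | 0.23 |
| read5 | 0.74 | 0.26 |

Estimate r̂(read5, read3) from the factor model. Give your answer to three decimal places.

0.117

r̂ = Σ λ_i·λ_j across factors = (0.74)(-0.14) + (0.26)(0.85)
  = -0.1036 +0.2210 = 0.1174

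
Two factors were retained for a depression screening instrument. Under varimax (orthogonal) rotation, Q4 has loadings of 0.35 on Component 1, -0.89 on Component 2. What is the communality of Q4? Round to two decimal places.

h² = 0.35² + (-0.89)² = 0.1225 + 0.7921 = 0.9146

0.91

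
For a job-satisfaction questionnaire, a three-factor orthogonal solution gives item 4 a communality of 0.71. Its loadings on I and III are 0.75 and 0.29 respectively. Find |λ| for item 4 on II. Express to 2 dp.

Under orthogonal rotation h² = Σλ², so λ_II² = h² − (0.6466) = 0.71 − 0.6466 = 0.0634.
|λ| = √0.0634 = 0.2518.

0.25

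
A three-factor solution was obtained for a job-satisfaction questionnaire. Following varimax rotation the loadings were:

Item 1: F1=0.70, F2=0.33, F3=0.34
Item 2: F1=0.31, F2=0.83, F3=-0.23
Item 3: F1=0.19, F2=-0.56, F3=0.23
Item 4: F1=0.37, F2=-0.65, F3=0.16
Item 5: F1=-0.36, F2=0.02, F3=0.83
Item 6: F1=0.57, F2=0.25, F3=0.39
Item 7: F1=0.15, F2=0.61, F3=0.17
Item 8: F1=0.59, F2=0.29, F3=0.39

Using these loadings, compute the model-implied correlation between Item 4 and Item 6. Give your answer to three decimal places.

0.111

r̂ = Σ λ_i·λ_j across factors = (0.37)(0.57) + (-0.65)(0.25) + (0.16)(0.39)
  = +0.2109 -0.1625 +0.0624 = 0.1108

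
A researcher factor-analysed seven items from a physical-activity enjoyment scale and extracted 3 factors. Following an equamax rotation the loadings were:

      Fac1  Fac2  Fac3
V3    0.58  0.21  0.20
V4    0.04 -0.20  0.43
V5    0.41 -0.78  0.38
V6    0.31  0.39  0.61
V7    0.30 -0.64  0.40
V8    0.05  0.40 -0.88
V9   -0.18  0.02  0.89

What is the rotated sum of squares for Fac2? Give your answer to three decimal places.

SS loadings for Fac2 = 0.21² + (-0.20)² + (-0.78)² + 0.39² + (-0.64)² + 0.40² + 0.02² = 0.0441 + 0.0400 + 0.6084 + 0.1521 + 0.4096 + 0.1600 + 0.0004 = 1.4146

1.415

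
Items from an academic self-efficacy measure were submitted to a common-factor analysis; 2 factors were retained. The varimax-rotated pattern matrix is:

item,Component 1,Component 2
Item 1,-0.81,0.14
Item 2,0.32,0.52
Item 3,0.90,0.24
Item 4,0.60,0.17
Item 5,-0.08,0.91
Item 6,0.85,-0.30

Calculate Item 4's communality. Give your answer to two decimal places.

h² = 0.60² + 0.17² = 0.3600 + 0.0289 = 0.3889

0.39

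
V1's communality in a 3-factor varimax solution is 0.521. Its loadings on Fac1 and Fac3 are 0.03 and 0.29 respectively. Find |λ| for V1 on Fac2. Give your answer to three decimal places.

Under orthogonal rotation h² = Σλ², so λ_Fac2² = h² − (0.0850) = 0.521 − 0.0850 = 0.4360.
|λ| = √0.4360 = 0.6603.

0.660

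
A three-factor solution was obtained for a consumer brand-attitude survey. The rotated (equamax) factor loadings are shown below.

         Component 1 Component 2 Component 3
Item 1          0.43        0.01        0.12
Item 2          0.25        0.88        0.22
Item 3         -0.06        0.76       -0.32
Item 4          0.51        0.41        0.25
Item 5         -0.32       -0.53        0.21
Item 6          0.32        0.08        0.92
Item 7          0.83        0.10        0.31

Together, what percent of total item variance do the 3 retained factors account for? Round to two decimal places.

63.38%

SS loadings by factor: 1.4048, 1.8175, 1.2143; total = 4.4366.
Total variance with 7 standardized items is 7, so the solution explains 4.4366/7 = 0.6338 = 63.38%.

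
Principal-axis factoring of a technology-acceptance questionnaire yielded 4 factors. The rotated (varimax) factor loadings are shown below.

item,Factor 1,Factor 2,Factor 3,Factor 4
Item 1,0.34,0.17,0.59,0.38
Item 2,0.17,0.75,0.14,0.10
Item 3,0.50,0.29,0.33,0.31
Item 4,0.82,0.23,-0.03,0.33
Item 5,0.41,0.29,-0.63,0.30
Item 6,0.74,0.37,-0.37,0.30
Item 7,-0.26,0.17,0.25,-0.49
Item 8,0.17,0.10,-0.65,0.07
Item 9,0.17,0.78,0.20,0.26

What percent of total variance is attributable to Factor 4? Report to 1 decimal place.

SS loadings for Factor 4 = 0.38² + 0.10² + 0.31² + 0.33² + 0.30² + 0.30² + (-0.49)² + 0.07² + 0.26² = 0.8520
With 9 standardized items, total variance = 9. Proportion = 0.8520/9 = 0.0947 → 9.47%.

9.5%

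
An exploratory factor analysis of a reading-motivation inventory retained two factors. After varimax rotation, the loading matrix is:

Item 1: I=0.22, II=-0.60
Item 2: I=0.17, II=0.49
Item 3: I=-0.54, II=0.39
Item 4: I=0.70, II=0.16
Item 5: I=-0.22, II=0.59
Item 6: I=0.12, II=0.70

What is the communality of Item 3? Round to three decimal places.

0.444

h² = (-0.54)² + 0.39² = 0.2916 + 0.1521 = 0.4437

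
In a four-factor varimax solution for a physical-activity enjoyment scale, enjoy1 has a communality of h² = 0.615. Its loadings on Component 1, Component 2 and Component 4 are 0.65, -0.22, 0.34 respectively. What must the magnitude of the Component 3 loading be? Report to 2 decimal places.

0.17

Under orthogonal rotation h² = Σλ², so λ_Component 3² = h² − (0.5865) = 0.615 − 0.5865 = 0.0285.
|λ| = √0.0285 = 0.1688.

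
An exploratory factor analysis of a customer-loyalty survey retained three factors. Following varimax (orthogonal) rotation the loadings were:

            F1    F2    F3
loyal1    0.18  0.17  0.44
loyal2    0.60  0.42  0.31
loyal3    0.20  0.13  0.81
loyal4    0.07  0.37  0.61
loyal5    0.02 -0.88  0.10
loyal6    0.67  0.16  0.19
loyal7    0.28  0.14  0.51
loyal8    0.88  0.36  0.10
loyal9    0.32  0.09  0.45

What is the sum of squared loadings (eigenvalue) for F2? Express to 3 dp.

1.316

SS loadings for F2 = 0.17² + 0.42² + 0.13² + 0.37² + (-0.88)² + 0.16² + 0.14² + 0.36² + 0.09² = 0.0289 + 0.1764 + 0.0169 + 0.1369 + 0.7744 + 0.0256 + 0.0196 + 0.1296 + 0.0081 = 1.3164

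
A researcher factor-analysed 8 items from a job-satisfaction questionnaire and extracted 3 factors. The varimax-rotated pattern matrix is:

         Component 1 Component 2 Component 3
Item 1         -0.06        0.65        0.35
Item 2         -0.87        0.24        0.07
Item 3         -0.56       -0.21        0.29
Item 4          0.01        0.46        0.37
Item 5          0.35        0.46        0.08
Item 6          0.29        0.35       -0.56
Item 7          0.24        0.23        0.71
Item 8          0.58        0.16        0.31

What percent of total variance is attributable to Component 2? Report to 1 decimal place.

14.4%

SS loadings for Component 2 = 0.65² + 0.24² + (-0.21)² + 0.46² + 0.46² + 0.35² + 0.23² + 0.16² = 1.1484
With 8 standardized items, total variance = 8. Proportion = 1.1484/8 = 0.1436 → 14.36%.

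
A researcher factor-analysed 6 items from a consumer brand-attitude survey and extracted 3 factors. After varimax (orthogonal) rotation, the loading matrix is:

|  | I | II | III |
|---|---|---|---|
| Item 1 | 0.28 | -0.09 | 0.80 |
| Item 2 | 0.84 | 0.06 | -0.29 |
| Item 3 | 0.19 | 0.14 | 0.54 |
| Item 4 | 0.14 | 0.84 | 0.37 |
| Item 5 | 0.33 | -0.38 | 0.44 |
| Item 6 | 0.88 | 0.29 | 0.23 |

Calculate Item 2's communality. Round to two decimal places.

h² = 0.84² + 0.06² + (-0.29)² = 0.7056 + 0.0036 + 0.0841 = 0.7933

0.79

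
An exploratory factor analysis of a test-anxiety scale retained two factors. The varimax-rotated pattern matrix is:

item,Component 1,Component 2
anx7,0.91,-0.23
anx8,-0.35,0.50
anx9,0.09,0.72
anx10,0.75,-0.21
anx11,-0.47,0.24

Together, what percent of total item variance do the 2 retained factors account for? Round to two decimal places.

53.30%

Communalities: 0.8810, 0.3725, 0.5265, 0.6066, 0.2785; Σh² = 2.6651.
Total variance with 5 standardized items is 5, so the solution explains 2.6651/5 = 0.5330 = 53.30%.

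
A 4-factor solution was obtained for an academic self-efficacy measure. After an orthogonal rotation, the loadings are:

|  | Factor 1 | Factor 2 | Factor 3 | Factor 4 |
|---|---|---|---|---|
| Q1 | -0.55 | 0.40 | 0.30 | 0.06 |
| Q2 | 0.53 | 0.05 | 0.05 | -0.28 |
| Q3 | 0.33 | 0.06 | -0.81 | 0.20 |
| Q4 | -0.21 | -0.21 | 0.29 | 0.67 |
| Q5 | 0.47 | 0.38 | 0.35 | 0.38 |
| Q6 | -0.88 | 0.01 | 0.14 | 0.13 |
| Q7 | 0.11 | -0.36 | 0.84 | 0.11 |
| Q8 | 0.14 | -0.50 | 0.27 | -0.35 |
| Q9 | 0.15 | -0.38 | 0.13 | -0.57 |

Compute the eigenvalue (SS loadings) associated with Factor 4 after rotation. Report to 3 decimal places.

1.192

SS loadings for Factor 4 = 0.06² + (-0.28)² + 0.20² + 0.67² + 0.38² + 0.13² + 0.11² + (-0.35)² + (-0.57)² = 0.0036 + 0.0784 + 0.0400 + 0.4489 + 0.1444 + 0.0169 + 0.0121 + 0.1225 + 0.3249 = 1.1917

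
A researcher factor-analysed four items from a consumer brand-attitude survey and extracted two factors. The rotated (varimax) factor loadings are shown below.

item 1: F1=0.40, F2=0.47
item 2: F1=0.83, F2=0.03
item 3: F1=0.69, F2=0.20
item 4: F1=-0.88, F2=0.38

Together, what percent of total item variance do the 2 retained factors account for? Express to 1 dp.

62.6%

SS loadings by factor: 2.0994, 0.4062; total = 2.5056.
Total variance with 4 standardized items is 4, so the solution explains 2.5056/4 = 0.6264 = 62.64%.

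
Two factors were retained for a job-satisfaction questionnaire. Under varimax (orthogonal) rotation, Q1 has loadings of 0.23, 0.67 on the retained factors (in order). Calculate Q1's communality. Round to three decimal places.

0.502

h² = 0.23² + 0.67² = 0.0529 + 0.4489 = 0.5018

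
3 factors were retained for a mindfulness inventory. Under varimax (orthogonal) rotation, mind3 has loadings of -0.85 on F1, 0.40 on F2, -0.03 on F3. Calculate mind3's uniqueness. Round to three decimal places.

0.117

h² = (-0.85)² + 0.40² + (-0.03)² = 0.7225 + 0.1600 + 0.0009 = 0.8834
Uniqueness u² = 1 − h² = 1 − 0.8834 = 0.1166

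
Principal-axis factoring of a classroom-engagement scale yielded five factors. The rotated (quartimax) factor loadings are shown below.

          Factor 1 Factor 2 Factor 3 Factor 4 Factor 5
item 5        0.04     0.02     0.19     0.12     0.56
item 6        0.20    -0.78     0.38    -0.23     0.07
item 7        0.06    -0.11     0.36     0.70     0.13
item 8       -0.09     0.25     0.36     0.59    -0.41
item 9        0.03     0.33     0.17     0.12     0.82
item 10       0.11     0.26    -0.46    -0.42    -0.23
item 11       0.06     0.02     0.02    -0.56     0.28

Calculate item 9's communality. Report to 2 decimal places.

0.83

h² = 0.03² + 0.33² + 0.17² + 0.12² + 0.82² = 0.0009 + 0.1089 + 0.0289 + 0.0144 + 0.6724 = 0.8255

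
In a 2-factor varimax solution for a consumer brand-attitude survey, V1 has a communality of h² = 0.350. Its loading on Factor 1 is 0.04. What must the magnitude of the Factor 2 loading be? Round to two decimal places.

Under orthogonal rotation h² = Σλ², so λ_Factor 2² = h² − (0.0016) = 0.350 − 0.0016 = 0.3484.
|λ| = √0.3484 = 0.5903.

0.59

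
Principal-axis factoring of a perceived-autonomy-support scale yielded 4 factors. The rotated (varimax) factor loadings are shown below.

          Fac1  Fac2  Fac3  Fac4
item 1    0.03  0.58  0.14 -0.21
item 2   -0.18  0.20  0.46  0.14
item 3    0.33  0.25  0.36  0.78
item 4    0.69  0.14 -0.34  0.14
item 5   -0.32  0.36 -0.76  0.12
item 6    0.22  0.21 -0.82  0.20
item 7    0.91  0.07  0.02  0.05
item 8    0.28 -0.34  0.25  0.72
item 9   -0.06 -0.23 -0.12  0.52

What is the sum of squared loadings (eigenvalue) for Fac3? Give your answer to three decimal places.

SS loadings for Fac3 = 0.14² + 0.46² + 0.36² + (-0.34)² + (-0.76)² + (-0.82)² + 0.02² + 0.25² + (-0.12)² = 0.0196 + 0.2116 + 0.1296 + 0.1156 + 0.5776 + 0.6724 + 0.0004 + 0.0625 + 0.0144 = 1.8037

1.804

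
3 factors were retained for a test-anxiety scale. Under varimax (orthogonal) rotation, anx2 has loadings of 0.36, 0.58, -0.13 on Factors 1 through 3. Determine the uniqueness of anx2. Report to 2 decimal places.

h² = 0.36² + 0.58² + (-0.13)² = 0.1296 + 0.3364 + 0.0169 = 0.4829
Uniqueness u² = 1 − h² = 1 − 0.4829 = 0.5171

0.52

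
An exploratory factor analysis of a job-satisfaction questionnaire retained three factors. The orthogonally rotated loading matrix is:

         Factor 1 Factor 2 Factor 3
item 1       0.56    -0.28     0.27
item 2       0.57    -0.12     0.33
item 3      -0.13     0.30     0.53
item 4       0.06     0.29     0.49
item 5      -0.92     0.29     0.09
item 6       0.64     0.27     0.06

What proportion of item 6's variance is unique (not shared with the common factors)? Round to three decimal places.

h² = 0.64² + 0.27² + 0.06² = 0.4096 + 0.0729 + 0.0036 = 0.4861
Uniqueness u² = 1 − h² = 1 − 0.4861 = 0.5139

0.514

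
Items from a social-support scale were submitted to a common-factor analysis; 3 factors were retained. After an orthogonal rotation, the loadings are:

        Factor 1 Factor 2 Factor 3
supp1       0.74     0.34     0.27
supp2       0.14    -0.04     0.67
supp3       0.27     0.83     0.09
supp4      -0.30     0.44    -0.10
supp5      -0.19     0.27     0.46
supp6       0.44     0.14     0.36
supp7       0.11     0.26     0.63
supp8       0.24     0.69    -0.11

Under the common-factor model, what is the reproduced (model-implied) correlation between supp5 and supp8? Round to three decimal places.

r̂ = Σ λ_i·λ_j across factors = (-0.19)(0.24) + (0.27)(0.69) + (0.46)(-0.11)
  = -0.0456 +0.1863 -0.0506 = 0.0901

0.090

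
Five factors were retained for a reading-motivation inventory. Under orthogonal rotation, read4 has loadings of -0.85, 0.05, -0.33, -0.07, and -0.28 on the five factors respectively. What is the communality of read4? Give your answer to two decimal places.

h² = (-0.85)² + 0.05² + (-0.33)² + (-0.07)² + (-0.28)² = 0.7225 + 0.0025 + 0.1089 + 0.0049 + 0.0784 = 0.9172

0.92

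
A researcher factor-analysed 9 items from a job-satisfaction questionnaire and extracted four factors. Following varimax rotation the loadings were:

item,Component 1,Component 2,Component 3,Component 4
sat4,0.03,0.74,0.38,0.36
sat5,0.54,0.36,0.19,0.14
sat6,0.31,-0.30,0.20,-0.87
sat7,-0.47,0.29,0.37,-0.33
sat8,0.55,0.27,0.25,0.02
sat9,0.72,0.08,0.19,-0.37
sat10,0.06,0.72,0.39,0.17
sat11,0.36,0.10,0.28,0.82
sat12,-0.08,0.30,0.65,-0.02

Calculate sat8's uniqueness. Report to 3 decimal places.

h² = 0.55² + 0.27² + 0.25² + 0.02² = 0.3025 + 0.0729 + 0.0625 + 0.0004 = 0.4383
Uniqueness u² = 1 − h² = 1 − 0.4383 = 0.5617

0.562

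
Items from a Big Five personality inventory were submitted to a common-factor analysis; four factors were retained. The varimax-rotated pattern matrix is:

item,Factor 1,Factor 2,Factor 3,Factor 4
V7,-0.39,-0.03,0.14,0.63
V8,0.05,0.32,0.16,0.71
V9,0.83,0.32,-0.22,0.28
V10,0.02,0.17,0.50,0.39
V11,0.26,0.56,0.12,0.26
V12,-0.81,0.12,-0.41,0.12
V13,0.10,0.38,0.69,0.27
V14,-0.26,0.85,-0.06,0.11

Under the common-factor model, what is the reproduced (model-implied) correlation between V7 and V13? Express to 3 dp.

r̂ = Σ λ_i·λ_j across factors = (-0.39)(0.10) + (-0.03)(0.38) + (0.14)(0.69) + (0.63)(0.27)
  = -0.0390 -0.0114 +0.0966 +0.1701 = 0.2163

0.216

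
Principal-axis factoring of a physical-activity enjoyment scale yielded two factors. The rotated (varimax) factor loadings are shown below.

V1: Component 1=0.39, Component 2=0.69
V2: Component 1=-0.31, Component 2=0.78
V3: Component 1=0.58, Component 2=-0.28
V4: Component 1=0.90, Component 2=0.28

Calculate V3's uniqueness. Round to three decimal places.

0.585

h² = 0.58² + (-0.28)² = 0.3364 + 0.0784 = 0.4148
Uniqueness u² = 1 − h² = 1 − 0.4148 = 0.5852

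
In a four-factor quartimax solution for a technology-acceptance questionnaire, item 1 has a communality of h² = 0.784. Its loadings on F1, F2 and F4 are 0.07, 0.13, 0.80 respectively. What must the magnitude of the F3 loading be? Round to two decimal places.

Under orthogonal rotation h² = Σλ², so λ_F3² = h² − (0.6618) = 0.784 − 0.6618 = 0.1222.
|λ| = √0.1222 = 0.3496.

0.35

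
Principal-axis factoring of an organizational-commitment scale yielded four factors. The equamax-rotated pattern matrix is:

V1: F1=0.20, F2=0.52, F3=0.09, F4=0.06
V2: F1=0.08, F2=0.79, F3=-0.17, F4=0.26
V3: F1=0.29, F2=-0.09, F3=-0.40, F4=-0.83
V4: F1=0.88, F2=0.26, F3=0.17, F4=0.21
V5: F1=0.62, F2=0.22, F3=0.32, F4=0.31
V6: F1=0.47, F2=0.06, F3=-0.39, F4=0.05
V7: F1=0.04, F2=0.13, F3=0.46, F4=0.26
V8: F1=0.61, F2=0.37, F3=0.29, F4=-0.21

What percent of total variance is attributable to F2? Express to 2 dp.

SS loadings for F2 = 0.52² + 0.79² + (-0.09)² + 0.26² + 0.22² + 0.06² + 0.13² + 0.37² = 1.1760
With 8 standardized items, total variance = 8. Proportion = 1.1760/8 = 0.1470 → 14.70%.

14.70%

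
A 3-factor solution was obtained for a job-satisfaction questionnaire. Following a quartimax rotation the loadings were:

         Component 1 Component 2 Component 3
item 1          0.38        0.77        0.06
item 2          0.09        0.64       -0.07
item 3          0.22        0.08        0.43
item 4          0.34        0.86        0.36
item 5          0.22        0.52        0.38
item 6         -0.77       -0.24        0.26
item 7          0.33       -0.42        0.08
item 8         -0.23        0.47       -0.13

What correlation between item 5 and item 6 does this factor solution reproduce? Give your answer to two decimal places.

-0.20

r̂ = Σ λ_i·λ_j across factors = (0.22)(-0.77) + (0.52)(-0.24) + (0.38)(0.26)
  = -0.1694 -0.1248 +0.0988 = -0.1954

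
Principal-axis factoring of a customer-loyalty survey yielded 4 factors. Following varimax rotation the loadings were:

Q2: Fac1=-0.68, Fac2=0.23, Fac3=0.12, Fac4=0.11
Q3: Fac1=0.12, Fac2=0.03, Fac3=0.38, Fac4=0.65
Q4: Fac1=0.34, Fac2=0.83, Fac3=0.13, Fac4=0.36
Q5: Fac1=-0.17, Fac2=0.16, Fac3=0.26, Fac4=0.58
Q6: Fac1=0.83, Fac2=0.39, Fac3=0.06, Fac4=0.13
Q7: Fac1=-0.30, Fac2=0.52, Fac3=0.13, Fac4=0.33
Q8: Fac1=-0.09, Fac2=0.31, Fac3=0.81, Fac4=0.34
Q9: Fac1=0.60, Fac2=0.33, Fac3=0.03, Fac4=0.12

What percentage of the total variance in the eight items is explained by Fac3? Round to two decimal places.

SS loadings for Fac3 = 0.12² + 0.38² + 0.13² + 0.26² + 0.06² + 0.13² + 0.81² + 0.03² = 0.9208
With 8 standardized items, total variance = 8. Proportion = 0.9208/8 = 0.1151 → 11.51%.

11.51%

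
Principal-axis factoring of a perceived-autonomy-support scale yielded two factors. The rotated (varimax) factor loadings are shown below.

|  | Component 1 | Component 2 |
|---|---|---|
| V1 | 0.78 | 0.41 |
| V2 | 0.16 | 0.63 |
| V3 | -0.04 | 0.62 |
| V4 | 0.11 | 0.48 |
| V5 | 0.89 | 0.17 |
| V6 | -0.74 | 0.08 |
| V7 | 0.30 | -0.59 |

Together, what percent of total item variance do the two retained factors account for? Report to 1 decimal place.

52.0%

Communalities: 0.7765, 0.4225, 0.3860, 0.2425, 0.8210, 0.5540, 0.4381; Σh² = 3.6406.
Total variance with 7 standardized items is 7, so the solution explains 3.6406/7 = 0.5201 = 52.01%.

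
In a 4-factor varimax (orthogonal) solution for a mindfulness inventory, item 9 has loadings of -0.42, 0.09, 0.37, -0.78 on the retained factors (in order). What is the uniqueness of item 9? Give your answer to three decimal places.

0.070

h² = (-0.42)² + 0.09² + 0.37² + (-0.78)² = 0.1764 + 0.0081 + 0.1369 + 0.6084 = 0.9298
Uniqueness u² = 1 − h² = 1 − 0.9298 = 0.0702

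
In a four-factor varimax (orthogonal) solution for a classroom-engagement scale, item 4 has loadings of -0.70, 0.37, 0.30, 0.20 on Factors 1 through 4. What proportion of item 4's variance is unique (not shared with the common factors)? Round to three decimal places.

h² = (-0.70)² + 0.37² + 0.30² + 0.20² = 0.4900 + 0.1369 + 0.0900 + 0.0400 = 0.7569
Uniqueness u² = 1 − h² = 1 − 0.7569 = 0.2431

0.243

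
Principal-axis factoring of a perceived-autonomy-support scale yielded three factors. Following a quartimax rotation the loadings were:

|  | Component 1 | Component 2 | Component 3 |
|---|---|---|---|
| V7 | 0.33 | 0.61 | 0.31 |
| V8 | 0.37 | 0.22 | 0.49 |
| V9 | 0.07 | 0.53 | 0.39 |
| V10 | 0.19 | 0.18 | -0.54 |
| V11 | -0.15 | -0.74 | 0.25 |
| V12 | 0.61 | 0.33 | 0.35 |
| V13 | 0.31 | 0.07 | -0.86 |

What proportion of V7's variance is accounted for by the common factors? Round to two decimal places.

h² = 0.33² + 0.61² + 0.31² = 0.1089 + 0.3721 + 0.0961 = 0.5771

0.58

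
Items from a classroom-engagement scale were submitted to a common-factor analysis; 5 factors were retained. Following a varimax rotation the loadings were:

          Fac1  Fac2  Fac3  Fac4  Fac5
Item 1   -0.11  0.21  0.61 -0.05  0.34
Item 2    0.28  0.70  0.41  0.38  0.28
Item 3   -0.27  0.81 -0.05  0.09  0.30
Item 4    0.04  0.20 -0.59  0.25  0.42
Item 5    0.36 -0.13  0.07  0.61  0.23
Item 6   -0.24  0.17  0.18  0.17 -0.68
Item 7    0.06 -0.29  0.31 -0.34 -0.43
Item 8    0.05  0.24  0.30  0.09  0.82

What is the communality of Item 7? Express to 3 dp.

0.484

h² = 0.06² + (-0.29)² + 0.31² + (-0.34)² + (-0.43)² = 0.0036 + 0.0841 + 0.0961 + 0.1156 + 0.1849 = 0.4843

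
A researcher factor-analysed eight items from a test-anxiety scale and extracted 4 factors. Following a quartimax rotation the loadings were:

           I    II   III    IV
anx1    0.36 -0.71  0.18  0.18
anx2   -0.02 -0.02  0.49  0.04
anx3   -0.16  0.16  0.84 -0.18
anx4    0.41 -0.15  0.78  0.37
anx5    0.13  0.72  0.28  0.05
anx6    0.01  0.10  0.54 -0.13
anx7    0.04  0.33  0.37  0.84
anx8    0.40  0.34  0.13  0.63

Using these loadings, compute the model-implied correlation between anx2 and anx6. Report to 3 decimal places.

r̂ = Σ λ_i·λ_j across factors = (-0.02)(0.01) + (-0.02)(0.10) + (0.49)(0.54) + (0.04)(-0.13)
  = -0.0002 -0.0020 +0.2646 -0.0052 = 0.2572

0.257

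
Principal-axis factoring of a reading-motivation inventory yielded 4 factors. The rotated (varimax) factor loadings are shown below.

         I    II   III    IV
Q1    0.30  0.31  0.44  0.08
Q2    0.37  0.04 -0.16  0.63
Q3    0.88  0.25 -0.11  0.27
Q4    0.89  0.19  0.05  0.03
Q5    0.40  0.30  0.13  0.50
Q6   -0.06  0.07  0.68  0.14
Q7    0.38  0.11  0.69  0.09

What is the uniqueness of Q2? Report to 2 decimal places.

h² = 0.37² + 0.04² + (-0.16)² + 0.63² = 0.1369 + 0.0016 + 0.0256 + 0.3969 = 0.5610
Uniqueness u² = 1 − h² = 1 − 0.5610 = 0.4390

0.44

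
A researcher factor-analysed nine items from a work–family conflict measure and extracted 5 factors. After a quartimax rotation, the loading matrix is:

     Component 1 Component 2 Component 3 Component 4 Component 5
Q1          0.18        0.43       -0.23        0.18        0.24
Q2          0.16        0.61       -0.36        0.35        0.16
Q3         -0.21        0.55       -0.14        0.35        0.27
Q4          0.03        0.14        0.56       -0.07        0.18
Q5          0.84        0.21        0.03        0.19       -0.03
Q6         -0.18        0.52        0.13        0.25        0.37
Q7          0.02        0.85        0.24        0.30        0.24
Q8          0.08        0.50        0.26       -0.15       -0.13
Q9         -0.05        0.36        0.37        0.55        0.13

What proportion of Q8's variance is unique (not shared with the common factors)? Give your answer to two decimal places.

0.64

h² = 0.08² + 0.50² + 0.26² + (-0.15)² + (-0.13)² = 0.0064 + 0.2500 + 0.0676 + 0.0225 + 0.0169 = 0.3634
Uniqueness u² = 1 − h² = 1 − 0.3634 = 0.6366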